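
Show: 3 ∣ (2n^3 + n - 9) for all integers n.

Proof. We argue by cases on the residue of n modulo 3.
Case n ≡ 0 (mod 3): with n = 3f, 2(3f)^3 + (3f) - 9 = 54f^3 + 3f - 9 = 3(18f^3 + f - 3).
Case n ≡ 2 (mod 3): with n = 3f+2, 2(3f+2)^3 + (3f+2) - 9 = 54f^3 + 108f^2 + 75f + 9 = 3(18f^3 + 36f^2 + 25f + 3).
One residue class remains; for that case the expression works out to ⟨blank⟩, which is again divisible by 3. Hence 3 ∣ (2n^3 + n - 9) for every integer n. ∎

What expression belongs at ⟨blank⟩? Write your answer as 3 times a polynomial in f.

Only n ≡ 1 (mod 3) is unaccounted for. Put n = 3f+1:
2(3f+1)^3 + (3f+1) - 9 expands to 54f^3 + 54f^2 + 21f - 6,
and factoring out 3 leaves 3(18f^3 + 18f^2 + 7f - 2).

3(18f^3 + 18f^2 + 7f - 2)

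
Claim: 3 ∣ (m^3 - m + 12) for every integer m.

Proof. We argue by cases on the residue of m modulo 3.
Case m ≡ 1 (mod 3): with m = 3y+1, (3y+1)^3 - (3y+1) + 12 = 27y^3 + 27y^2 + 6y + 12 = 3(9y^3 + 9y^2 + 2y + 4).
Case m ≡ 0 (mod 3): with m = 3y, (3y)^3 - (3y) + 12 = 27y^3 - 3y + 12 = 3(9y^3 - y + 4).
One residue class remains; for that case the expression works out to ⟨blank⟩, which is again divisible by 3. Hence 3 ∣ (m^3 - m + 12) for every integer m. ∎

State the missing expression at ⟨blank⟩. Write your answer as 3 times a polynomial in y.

The residues treated are {1, 0}, so the missing case is m ≡ 2 (mod 3); write m = 3y+2.
Then (3y+2)^3 - (3y+2) + 12 = 27y^3 + 54y^2 + 33y + 18 = 3(9y^3 + 18y^2 + 11y + 6).

3(9y^3 + 18y^2 + 11y + 6)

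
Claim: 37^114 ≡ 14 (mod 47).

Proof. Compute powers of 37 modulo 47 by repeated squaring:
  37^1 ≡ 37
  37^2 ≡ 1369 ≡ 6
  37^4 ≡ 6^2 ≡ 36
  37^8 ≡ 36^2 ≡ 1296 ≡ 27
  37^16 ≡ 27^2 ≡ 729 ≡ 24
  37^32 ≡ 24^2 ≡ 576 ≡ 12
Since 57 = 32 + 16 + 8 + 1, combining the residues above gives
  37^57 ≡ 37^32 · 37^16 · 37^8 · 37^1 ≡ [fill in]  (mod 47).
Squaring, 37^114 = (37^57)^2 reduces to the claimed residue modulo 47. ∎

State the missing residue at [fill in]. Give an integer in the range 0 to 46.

25

37^32 · 37^16 · 37^8 · 37^1 ≡ 12 · 24 · 27 · 37 = 287712.
287712 mod 47 = 25, so 37^57 ≡ 25 (mod 47).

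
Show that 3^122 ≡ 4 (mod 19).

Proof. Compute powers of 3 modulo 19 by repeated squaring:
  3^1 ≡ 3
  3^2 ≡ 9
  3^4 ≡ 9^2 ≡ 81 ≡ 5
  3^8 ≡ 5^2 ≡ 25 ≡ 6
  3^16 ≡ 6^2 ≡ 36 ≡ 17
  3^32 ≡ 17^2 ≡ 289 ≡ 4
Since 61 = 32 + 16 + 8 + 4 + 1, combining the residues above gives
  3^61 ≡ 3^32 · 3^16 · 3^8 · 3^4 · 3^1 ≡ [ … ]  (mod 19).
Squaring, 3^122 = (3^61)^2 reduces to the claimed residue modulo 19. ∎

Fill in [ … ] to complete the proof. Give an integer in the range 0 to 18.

2

3^32 · 3^16 · 3^8 · 3^4 · 3^1 ≡ 4 · 17 · 6 · 5 · 3 = 6120.
6120 mod 19 = 2, so 3^61 ≡ 2 (mod 19).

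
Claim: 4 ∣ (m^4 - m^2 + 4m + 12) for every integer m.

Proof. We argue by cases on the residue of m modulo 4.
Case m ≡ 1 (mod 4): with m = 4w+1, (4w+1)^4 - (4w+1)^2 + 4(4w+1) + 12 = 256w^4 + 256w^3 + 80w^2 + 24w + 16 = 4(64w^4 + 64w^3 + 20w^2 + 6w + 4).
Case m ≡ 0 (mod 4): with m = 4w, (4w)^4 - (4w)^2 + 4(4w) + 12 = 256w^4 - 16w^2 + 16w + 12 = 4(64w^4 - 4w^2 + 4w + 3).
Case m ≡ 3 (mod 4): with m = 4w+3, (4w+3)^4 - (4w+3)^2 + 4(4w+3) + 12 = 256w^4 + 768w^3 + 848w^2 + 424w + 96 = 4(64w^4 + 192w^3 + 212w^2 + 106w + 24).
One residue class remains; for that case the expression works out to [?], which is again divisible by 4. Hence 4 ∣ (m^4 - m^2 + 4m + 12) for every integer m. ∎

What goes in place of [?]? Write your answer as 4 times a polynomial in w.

4(64w^4 + 128w^3 + 92w^2 + 32w + 8)

The residues treated are {1, 0, 3}, so the missing case is m ≡ 2 (mod 4); write m = 4w+2.
Then (4w+2)^4 - (4w+2)^2 + 4(4w+2) + 12 = 256w^4 + 512w^3 + 368w^2 + 128w + 32 = 4(64w^4 + 128w^3 + 92w^2 + 32w + 8).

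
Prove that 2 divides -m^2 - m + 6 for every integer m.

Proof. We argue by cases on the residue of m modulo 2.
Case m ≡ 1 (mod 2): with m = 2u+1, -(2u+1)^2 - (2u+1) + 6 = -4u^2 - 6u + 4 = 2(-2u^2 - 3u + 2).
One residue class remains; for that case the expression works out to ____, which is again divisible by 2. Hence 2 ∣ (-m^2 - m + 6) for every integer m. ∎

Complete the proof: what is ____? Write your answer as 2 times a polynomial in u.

Only m ≡ 0 (mod 2) is unaccounted for. Put m = 2u:
-(2u)^2 - (2u) + 6 expands to -4u^2 - 2u + 6,
and factoring out 2 leaves 2(-2u^2 - u + 3).

2(-2u^2 - u + 3)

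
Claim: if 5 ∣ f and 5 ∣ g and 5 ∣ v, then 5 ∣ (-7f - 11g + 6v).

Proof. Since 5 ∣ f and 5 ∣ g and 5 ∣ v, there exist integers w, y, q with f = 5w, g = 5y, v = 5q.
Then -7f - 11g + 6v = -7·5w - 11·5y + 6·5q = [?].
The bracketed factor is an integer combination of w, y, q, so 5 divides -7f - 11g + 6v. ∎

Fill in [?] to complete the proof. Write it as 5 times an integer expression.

Pull the common 5 out of every term: -7·5w - 11·5y + 6·5q = 5(6q - 7w - 11y).
6q - 7w - 11y is an integer, which exhibits the divisibility.

5(6q - 7w - 11y)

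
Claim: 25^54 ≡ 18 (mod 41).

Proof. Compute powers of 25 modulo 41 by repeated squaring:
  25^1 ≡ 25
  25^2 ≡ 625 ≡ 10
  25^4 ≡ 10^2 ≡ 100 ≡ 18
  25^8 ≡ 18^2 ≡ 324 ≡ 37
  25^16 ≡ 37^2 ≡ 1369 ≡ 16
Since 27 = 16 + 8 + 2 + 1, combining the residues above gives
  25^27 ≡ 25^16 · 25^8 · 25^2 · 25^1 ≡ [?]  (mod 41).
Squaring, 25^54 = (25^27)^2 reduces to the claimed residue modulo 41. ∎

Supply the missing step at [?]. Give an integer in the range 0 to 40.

31

25^16 · 25^8 · 25^2 · 25^1 ≡ 16 · 37 · 10 · 25 = 148000.
148000 mod 41 = 31, so 25^27 ≡ 31 (mod 41).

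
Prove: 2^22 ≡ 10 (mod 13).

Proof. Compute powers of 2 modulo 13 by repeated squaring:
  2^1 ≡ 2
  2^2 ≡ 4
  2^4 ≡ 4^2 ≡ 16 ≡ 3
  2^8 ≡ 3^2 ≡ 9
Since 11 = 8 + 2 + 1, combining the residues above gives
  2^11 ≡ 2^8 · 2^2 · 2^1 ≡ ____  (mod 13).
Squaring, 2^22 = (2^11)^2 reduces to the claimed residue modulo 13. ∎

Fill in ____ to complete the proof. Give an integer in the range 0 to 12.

7

2^8 · 2^2 · 2^1 ≡ 9 · 4 · 2 = 72.
72 mod 13 = 7, so 2^11 ≡ 7 (mod 13).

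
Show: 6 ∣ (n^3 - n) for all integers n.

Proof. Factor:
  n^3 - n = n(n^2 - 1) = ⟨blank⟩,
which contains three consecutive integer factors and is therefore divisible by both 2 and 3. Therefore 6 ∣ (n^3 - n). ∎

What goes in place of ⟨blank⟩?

n(n^2 - 1) = n(n - 1)(n + 1) = (n - 1)n(n + 1).
These three factors are consecutive integers, so their product is divisible by 6.

(n - 1)n(n + 1)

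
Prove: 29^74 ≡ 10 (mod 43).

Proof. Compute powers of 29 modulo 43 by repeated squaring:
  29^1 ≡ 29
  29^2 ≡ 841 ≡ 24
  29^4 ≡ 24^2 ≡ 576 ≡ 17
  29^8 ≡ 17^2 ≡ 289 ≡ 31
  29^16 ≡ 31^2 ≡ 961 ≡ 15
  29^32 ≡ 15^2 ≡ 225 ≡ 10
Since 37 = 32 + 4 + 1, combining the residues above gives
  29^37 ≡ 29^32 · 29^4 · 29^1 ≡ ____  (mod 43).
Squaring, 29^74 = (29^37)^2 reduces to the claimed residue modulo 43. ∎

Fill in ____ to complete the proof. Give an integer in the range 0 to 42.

28

29^32 · 29^4 · 29^1 ≡ 10 · 17 · 29 = 4930.
4930 mod 43 = 28, so 29^37 ≡ 28 (mod 43).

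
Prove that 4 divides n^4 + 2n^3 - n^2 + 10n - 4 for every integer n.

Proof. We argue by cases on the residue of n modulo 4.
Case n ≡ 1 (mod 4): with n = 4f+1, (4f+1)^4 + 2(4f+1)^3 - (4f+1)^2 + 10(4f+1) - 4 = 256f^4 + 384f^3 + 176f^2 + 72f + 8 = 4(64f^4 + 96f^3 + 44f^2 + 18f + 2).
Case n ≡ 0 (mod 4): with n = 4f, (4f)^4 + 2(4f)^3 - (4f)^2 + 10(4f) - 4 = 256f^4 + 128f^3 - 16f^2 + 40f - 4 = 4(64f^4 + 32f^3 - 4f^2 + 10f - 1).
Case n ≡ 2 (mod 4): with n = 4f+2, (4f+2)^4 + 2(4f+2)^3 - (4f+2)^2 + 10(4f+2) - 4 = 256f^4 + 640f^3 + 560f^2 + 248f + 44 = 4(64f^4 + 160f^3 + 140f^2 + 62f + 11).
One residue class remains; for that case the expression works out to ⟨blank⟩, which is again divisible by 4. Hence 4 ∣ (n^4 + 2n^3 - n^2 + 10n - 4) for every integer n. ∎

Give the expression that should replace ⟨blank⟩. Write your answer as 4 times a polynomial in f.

The residues treated are {1, 0, 2}, so the missing case is n ≡ 3 (mod 4); write n = 4f+3.
Then (4f+3)^4 + 2(4f+3)^3 - (4f+3)^2 + 10(4f+3) - 4 = 256f^4 + 896f^3 + 1136f^2 + 664f + 152 = 4(64f^4 + 224f^3 + 284f^2 + 166f + 38).

4(64f^4 + 224f^3 + 284f^2 + 166f + 38)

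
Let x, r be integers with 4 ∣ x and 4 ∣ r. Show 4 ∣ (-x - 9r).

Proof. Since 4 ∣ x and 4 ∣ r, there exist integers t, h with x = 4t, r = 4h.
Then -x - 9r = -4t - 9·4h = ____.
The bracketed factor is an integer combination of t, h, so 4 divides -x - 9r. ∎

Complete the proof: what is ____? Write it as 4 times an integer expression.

Pull the common 4 out of every term: -4t - 9·4h = 4(-9h - t).
-9h - t is an integer, which exhibits the divisibility.

4(-9h - t)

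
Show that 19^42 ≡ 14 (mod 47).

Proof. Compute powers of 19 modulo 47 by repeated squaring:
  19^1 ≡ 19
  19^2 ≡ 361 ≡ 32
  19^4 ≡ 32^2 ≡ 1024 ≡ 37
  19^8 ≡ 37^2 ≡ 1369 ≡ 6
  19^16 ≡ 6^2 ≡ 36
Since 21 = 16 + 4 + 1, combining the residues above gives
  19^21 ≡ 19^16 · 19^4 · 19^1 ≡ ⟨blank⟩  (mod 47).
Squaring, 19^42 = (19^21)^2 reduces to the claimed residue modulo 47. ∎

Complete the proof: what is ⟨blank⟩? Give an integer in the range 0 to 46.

19^16 · 19^4 · 19^1 ≡ 36 · 37 · 19 = 25308.
25308 mod 47 = 22, so 19^21 ≡ 22 (mod 47).

22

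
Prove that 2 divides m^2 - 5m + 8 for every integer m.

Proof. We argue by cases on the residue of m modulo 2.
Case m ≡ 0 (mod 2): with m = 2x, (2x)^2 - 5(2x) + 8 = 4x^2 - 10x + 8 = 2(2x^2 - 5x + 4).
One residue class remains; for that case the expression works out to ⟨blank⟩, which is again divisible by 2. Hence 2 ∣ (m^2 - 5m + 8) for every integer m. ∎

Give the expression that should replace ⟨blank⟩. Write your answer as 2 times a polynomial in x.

Only m ≡ 1 (mod 2) is unaccounted for. Put m = 2x+1:
(2x+1)^2 - 5(2x+1) + 8 expands to 4x^2 - 6x + 4,
and factoring out 2 leaves 2(2x^2 - 3x + 2).

2(2x^2 - 3x + 2)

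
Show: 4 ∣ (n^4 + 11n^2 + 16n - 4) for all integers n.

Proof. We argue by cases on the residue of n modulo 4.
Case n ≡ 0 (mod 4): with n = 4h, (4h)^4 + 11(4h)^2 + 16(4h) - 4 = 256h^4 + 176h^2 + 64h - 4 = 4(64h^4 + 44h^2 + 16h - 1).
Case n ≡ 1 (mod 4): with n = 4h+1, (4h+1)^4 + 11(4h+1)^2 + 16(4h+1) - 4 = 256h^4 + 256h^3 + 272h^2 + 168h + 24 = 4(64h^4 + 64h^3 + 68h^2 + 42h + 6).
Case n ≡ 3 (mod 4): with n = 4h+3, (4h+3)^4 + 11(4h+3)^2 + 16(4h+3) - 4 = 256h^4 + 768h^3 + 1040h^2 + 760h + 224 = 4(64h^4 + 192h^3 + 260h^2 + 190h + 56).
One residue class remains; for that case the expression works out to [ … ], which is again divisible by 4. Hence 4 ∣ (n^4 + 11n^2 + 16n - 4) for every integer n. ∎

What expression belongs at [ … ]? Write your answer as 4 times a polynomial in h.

4(64h^4 + 128h^3 + 140h^2 + 92h + 22)

The residues treated are {0, 1, 3}, so the missing case is n ≡ 2 (mod 4); write n = 4h+2.
Then (4h+2)^4 + 11(4h+2)^2 + 16(4h+2) - 4 = 256h^4 + 512h^3 + 560h^2 + 368h + 88 = 4(64h^4 + 128h^3 + 140h^2 + 92h + 22).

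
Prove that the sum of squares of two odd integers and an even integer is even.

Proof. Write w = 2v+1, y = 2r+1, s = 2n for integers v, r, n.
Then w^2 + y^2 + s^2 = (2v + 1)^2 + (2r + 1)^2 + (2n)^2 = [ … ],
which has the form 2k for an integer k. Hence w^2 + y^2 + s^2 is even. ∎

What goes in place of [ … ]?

(2v + 1)^2 + (2r + 1)^2 + (2n)^2 = 4n^2 + 4r^2 + 4r + 4v^2 + 4v + 2
= 2(2n^2 + 2r^2 + 2r + 2v^2 + 2v + 1).
Since 2n^2 + 2r^2 + 2r + 2v^2 + 2v + 1 is an integer, the sum of squares is of the form 2k for an integer k.

2(2n^2 + 2r^2 + 2r + 2v^2 + 2v + 1)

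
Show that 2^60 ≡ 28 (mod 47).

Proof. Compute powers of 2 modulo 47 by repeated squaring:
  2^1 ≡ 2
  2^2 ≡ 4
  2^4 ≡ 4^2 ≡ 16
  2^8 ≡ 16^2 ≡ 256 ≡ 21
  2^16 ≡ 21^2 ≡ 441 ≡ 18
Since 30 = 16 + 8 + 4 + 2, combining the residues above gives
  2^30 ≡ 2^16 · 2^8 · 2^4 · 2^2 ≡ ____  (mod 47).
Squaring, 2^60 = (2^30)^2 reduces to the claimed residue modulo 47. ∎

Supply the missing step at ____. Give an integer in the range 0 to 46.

34

2^16 · 2^8 · 2^4 · 2^2 ≡ 18 · 21 · 16 · 4 = 24192.
24192 mod 47 = 34, so 2^30 ≡ 34 (mod 47).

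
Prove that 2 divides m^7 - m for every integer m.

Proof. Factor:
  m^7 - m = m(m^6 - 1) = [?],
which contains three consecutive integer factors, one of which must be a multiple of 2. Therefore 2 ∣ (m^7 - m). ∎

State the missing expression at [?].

(m - 1)m(m + 1)(m^4 + m^2 + 1)

m^6 - 1 = (m^2 - 1)(m^4 + m^2 + 1), and m^2 - 1 = (m-1)(m+1).
So m(m^6 - 1) = (m - 1)m(m + 1)(m^4 + m^2 + 1).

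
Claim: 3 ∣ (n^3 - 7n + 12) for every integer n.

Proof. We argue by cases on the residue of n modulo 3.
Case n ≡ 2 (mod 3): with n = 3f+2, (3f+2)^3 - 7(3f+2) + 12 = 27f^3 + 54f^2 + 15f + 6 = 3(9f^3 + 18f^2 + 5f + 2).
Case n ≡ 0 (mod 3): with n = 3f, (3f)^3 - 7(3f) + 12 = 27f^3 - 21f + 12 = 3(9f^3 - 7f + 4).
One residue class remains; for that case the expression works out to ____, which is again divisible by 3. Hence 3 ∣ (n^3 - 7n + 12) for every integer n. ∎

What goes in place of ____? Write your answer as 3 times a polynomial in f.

The residues treated are {2, 0}, so the missing case is n ≡ 1 (mod 3); write n = 3f+1.
Then (3f+1)^3 - 7(3f+1) + 12 = 27f^3 + 27f^2 - 12f + 6 = 3(9f^3 + 9f^2 - 4f + 2).

3(9f^3 + 9f^2 - 4f + 2)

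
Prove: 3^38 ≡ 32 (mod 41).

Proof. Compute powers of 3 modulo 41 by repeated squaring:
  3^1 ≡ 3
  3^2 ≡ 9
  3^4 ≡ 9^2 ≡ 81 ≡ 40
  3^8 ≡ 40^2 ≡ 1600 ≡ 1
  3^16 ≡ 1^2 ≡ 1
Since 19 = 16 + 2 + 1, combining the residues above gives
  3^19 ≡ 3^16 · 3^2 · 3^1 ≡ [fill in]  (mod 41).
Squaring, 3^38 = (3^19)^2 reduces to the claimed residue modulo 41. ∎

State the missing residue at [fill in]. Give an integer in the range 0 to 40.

Multiply the listed residues: 1 · 9 · 3 = 9 → 27.
Reducing modulo 41: 27 = 0·41 + 27, so 3^19 ≡ 27.

27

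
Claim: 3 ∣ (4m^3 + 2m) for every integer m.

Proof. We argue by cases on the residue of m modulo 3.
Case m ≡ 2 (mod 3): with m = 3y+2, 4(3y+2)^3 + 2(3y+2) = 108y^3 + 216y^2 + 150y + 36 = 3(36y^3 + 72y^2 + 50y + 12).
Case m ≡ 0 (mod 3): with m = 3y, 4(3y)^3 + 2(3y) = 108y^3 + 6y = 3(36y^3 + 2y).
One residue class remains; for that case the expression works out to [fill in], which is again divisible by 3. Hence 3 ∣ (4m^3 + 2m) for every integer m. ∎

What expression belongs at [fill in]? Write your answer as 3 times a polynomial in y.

The residues treated are {2, 0}, so the missing case is m ≡ 1 (mod 3); write m = 3y+1.
Then 4(3y+1)^3 + 2(3y+1) = 108y^3 + 108y^2 + 42y + 6 = 3(36y^3 + 36y^2 + 14y + 2).

3(36y^3 + 36y^2 + 14y + 2)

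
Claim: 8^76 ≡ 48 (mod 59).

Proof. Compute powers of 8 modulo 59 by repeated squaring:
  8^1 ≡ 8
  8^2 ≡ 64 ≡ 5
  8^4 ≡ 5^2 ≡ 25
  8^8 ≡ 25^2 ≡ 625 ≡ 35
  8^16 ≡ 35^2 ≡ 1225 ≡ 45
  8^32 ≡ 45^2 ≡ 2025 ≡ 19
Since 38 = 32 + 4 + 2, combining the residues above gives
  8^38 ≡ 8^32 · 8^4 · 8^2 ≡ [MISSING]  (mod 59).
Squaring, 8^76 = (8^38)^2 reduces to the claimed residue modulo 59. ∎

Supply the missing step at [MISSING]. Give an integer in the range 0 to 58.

Multiply the listed residues: 19 · 25 · 5 = 475 → 2375.
Reducing modulo 59: 2375 = 40·59 + 15, so 8^38 ≡ 15.

15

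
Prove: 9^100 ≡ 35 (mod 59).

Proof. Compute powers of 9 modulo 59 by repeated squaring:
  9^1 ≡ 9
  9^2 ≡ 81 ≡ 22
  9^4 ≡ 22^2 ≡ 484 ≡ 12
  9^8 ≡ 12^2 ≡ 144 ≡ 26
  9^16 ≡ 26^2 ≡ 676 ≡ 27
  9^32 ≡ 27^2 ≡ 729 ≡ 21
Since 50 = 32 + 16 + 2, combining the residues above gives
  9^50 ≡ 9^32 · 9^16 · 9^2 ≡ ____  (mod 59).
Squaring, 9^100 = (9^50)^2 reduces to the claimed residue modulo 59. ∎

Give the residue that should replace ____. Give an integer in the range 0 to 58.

9^32 · 9^16 · 9^2 ≡ 21 · 27 · 22 = 12474.
12474 mod 59 = 25, so 9^50 ≡ 25 (mod 59).

25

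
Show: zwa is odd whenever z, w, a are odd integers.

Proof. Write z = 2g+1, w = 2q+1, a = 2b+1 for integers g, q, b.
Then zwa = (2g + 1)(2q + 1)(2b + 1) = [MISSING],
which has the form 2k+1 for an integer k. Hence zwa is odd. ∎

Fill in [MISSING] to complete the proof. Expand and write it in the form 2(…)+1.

(2g + 1)(2q + 1)(2b + 1) = 8bgq + 4bg + 4bq + 2b + 4gq + 2g + 2q + 1
= 2(4bgq + 2bg + 2bq + b + 2gq + g + q) + 1.
Since 4bgq + 2bg + 2bq + b + 2gq + g + q is an integer, the product is of the form 2k+1 for an integer k.

2(4bgq + 2bg + 2bq + b + 2gq + g + q) + 1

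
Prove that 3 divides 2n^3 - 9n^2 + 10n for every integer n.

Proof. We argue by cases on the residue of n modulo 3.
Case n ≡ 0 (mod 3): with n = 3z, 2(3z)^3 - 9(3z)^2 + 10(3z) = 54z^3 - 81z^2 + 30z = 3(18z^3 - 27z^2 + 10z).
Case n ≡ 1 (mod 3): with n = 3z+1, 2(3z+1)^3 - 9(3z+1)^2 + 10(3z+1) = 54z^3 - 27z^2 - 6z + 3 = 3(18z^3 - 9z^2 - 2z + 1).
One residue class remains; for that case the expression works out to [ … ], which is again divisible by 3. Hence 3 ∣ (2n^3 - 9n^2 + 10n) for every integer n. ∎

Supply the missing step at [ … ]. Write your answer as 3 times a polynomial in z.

3(18z^3 + 9z^2 - 2z)

The residues treated are {0, 1}, so the missing case is n ≡ 2 (mod 3); write n = 3z+2.
Then 2(3z+2)^3 - 9(3z+2)^2 + 10(3z+2) = 54z^3 + 27z^2 - 6z = 3(18z^3 + 9z^2 - 2z).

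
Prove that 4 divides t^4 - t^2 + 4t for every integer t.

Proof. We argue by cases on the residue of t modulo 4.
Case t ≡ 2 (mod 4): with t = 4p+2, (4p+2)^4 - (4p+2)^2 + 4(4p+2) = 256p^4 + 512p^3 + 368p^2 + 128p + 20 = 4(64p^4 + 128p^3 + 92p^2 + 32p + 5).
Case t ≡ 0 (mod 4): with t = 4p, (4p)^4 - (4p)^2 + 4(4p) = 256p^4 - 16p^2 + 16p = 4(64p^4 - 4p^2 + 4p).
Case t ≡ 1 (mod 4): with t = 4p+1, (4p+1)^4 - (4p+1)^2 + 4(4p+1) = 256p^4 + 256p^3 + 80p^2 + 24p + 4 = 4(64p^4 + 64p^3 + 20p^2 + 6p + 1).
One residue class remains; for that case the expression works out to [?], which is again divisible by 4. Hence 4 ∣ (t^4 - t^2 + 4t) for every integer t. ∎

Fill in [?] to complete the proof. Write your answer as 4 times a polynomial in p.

4(64p^4 + 192p^3 + 212p^2 + 106p + 21)

The residues treated are {2, 0, 1}, so the missing case is t ≡ 3 (mod 4); write t = 4p+3.
Then (4p+3)^4 - (4p+3)^2 + 4(4p+3) = 256p^4 + 768p^3 + 848p^2 + 424p + 84 = 4(64p^4 + 192p^3 + 212p^2 + 106p + 21).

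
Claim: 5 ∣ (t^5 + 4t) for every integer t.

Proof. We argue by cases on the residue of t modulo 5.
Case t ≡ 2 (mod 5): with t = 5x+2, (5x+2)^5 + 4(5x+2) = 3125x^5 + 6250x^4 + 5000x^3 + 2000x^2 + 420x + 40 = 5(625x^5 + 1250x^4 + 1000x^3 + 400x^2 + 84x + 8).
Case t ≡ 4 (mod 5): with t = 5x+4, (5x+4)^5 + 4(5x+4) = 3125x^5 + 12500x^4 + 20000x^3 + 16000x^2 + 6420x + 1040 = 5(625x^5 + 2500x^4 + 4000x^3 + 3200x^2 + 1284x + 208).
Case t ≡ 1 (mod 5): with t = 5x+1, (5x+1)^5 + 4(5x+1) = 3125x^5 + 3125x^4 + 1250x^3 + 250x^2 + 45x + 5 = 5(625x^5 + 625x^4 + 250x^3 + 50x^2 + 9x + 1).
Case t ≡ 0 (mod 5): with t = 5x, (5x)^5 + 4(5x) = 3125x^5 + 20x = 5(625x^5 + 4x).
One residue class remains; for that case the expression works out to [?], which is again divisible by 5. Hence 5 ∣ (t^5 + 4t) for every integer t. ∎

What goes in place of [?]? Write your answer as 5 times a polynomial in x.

The residues treated are {2, 4, 1, 0}, so the missing case is t ≡ 3 (mod 5); write t = 5x+3.
Then (5x+3)^5 + 4(5x+3) = 3125x^5 + 9375x^4 + 11250x^3 + 6750x^2 + 2045x + 255 = 5(625x^5 + 1875x^4 + 2250x^3 + 1350x^2 + 409x + 51).

5(625x^5 + 1875x^4 + 2250x^3 + 1350x^2 + 409x + 51)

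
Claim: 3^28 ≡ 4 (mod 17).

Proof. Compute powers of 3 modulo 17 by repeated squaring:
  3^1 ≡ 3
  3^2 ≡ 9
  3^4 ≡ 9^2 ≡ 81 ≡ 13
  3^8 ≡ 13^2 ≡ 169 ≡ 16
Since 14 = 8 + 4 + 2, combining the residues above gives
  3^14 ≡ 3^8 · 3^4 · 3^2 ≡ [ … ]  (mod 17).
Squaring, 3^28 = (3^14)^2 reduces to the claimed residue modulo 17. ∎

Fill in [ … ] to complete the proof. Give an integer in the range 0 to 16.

3^8 · 3^4 · 3^2 ≡ 16 · 13 · 9 = 1872.
1872 mod 17 = 2, so 3^14 ≡ 2 (mod 17).

2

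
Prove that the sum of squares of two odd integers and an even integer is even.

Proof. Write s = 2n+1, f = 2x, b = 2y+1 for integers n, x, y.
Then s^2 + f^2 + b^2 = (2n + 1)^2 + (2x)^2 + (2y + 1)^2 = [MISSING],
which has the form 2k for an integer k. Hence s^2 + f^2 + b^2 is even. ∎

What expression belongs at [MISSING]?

Expanding: (2n + 1)^2 + (2x)^2 + (2y + 1)^2 = 4n^2 + 4n + 4x^2 + 4y^2 + 4y + 2.
Every term is even; pulling out the factor of 2 gives 2(2n^2 + 2n + 2x^2 + 2y^2 + 2y + 1).

2(2n^2 + 2n + 2x^2 + 2y^2 + 2y + 1)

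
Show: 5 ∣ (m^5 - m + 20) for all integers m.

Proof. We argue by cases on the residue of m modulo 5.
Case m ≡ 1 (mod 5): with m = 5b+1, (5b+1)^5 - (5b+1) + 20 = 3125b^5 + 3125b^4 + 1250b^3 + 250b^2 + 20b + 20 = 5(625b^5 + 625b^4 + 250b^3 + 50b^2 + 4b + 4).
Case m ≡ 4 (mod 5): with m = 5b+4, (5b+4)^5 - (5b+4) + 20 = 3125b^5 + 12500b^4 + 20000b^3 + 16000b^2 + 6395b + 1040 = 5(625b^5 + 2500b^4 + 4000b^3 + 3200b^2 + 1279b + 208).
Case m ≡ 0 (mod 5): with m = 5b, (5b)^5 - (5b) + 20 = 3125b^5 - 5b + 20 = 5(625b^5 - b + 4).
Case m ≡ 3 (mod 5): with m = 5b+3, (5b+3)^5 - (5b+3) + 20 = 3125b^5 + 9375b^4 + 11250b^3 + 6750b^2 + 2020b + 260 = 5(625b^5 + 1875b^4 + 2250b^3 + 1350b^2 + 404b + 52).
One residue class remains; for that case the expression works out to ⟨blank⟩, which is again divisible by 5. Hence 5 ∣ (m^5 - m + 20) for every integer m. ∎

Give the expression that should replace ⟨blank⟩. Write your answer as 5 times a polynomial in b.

5(625b^5 + 1250b^4 + 1000b^3 + 400b^2 + 79b + 10)

The residues treated are {1, 4, 0, 3}, so the missing case is m ≡ 2 (mod 5); write m = 5b+2.
Then (5b+2)^5 - (5b+2) + 20 = 3125b^5 + 6250b^4 + 5000b^3 + 2000b^2 + 395b + 50 = 5(625b^5 + 1250b^4 + 1000b^3 + 400b^2 + 79b + 10).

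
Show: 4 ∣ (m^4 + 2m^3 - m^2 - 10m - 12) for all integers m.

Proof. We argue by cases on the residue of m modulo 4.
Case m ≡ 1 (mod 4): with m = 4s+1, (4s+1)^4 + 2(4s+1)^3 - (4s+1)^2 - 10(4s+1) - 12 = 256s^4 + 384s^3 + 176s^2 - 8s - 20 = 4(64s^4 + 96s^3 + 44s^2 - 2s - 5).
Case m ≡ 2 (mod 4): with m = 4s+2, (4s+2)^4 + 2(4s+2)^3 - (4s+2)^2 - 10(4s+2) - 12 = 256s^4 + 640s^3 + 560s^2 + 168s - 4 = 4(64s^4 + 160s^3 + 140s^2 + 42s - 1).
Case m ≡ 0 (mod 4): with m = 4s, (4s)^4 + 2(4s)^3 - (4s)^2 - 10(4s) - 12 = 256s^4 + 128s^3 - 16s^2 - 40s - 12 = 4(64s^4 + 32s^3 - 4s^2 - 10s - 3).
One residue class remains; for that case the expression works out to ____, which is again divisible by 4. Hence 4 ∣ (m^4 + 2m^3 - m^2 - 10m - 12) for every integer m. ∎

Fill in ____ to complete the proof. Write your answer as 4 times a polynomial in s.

Only m ≡ 3 (mod 4) is unaccounted for. Put m = 4s+3:
(4s+3)^4 + 2(4s+3)^3 - (4s+3)^2 - 10(4s+3) - 12 expands to 256s^4 + 896s^3 + 1136s^2 + 584s + 84,
and factoring out 4 leaves 4(64s^4 + 224s^3 + 284s^2 + 146s + 21).

4(64s^4 + 224s^3 + 284s^2 + 146s + 21)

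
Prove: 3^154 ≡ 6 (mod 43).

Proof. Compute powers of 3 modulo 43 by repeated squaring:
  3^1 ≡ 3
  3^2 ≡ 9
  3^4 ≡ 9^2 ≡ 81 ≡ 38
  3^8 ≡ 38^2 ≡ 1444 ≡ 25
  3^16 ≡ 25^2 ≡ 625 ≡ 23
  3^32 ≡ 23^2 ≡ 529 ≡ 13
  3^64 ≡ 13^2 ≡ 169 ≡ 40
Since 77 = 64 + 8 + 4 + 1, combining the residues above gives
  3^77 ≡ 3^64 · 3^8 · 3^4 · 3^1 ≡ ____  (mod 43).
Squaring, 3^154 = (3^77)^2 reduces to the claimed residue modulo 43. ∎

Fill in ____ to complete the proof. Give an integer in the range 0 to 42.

3^64 · 3^8 · 3^4 · 3^1 ≡ 40 · 25 · 38 · 3 = 114000.
114000 mod 43 = 7, so 3^77 ≡ 7 (mod 43).

7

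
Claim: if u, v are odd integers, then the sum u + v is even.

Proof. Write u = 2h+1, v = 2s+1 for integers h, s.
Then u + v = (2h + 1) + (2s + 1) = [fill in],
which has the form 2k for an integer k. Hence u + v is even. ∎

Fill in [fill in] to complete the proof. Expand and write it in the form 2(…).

2(h + s + 1)

(2h + 1) + (2s + 1) = 2h + 2s + 2
= 2(h + s + 1).
Since h + s + 1 is an integer, the sum is of the form 2k for an integer k.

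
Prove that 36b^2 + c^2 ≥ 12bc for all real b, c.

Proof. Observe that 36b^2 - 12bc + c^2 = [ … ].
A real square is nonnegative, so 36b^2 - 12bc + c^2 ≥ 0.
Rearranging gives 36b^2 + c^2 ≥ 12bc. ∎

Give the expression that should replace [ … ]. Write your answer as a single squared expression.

The leading and trailing coefficients are 6^2 and 1^2, and 12 = 2·6·1, so the trinomial is (6b - c)^2.
Hence 36b^2 - 12bc + c^2 ≥ 0.

(6b - c)^2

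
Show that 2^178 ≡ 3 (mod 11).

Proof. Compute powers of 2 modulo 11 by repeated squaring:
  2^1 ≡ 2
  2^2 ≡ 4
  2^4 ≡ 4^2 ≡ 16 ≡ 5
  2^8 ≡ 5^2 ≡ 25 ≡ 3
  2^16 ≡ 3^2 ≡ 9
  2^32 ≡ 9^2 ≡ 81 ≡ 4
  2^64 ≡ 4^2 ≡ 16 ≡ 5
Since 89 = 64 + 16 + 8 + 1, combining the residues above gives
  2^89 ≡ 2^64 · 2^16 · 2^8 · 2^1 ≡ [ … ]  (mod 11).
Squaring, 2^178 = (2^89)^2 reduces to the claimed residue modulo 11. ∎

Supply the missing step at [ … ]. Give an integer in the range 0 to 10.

Multiply the listed residues: 5 · 9 · 3 · 2 = 45 → 135 → 270.
Reducing modulo 11: 270 = 24·11 + 6, so 2^89 ≡ 6.

6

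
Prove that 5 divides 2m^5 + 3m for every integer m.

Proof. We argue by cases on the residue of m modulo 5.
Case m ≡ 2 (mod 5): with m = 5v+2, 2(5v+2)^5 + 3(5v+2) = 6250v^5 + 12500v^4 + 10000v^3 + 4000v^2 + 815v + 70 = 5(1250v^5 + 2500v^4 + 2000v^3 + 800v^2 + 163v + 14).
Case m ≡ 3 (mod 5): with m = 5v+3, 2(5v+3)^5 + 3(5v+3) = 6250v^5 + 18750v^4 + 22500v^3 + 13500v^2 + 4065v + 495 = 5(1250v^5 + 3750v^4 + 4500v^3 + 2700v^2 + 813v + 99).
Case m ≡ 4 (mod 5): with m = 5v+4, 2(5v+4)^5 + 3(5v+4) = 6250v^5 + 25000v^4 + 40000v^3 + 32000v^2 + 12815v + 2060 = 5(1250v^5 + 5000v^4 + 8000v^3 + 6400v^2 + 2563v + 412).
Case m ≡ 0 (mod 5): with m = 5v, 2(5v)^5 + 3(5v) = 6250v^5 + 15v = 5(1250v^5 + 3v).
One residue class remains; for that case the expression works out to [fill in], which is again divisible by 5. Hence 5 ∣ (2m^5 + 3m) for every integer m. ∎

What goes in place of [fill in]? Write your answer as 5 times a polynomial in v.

The residues treated are {2, 3, 4, 0}, so the missing case is m ≡ 1 (mod 5); write m = 5v+1.
Then 2(5v+1)^5 + 3(5v+1) = 6250v^5 + 6250v^4 + 2500v^3 + 500v^2 + 65v + 5 = 5(1250v^5 + 1250v^4 + 500v^3 + 100v^2 + 13v + 1).

5(1250v^5 + 1250v^4 + 500v^3 + 100v^2 + 13v + 1)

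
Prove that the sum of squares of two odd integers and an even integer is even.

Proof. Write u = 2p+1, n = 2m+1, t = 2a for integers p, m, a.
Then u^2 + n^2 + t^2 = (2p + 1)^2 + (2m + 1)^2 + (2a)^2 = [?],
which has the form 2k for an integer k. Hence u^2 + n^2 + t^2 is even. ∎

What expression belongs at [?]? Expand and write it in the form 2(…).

Expanding: (2p + 1)^2 + (2m + 1)^2 + (2a)^2 = 4a^2 + 4m^2 + 4m + 4p^2 + 4p + 2.
Every term is even; pulling out the factor of 2 gives 2(2a^2 + 2m^2 + 2m + 2p^2 + 2p + 1).

2(2a^2 + 2m^2 + 2m + 2p^2 + 2p + 1)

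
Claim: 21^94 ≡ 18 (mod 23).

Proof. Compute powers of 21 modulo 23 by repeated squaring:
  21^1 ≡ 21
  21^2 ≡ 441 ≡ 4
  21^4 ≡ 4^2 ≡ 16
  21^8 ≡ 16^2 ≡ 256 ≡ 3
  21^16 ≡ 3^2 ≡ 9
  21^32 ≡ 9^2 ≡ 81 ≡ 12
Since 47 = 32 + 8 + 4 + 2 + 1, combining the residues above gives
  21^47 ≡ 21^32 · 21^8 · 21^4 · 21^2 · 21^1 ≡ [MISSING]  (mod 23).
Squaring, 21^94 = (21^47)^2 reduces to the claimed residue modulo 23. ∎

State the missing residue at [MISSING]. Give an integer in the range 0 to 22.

15

21^32 · 21^8 · 21^4 · 21^2 · 21^1 ≡ 12 · 3 · 16 · 4 · 21 = 48384.
48384 mod 23 = 15, so 21^47 ≡ 15 (mod 23).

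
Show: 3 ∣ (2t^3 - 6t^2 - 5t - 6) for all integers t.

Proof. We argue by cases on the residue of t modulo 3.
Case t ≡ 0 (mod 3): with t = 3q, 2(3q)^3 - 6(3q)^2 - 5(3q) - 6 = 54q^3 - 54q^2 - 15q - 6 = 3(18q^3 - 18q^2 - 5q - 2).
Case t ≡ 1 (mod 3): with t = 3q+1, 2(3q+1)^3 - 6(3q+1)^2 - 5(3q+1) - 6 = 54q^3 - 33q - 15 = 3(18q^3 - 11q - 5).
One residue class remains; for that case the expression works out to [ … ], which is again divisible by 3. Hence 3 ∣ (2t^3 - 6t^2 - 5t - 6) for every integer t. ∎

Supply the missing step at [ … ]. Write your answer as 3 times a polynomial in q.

Only t ≡ 2 (mod 3) is unaccounted for. Put t = 3q+2:
2(3q+2)^3 - 6(3q+2)^2 - 5(3q+2) - 6 expands to 54q^3 + 54q^2 - 15q - 24,
and factoring out 3 leaves 3(18q^3 + 18q^2 - 5q - 8).

3(18q^3 + 18q^2 - 5q - 8)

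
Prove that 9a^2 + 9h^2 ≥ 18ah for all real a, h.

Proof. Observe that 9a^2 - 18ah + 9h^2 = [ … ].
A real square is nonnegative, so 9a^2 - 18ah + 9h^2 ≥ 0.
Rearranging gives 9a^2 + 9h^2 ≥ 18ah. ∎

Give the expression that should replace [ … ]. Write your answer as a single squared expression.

9a^2 - 18ah + 9h^2 is a perfect-square trinomial: the outer terms are (3a)^2 and (3h)^2, and the cross term is -2·3a·3h.
So 9a^2 - 18ah + 9h^2 = (3a - 3h)^2 ≥ 0.

(3a - 3h)^2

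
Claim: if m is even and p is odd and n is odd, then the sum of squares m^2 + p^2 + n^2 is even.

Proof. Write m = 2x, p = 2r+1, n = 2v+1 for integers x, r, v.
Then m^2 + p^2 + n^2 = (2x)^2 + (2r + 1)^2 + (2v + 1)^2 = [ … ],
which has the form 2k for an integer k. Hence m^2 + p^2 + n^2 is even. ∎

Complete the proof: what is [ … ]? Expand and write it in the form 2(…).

2(2r^2 + 2r + 2v^2 + 2v + 2x^2 + 1)

Expanding: (2x)^2 + (2r + 1)^2 + (2v + 1)^2 = 4r^2 + 4r + 4v^2 + 4v + 4x^2 + 2.
Every term is even; pulling out the factor of 2 gives 2(2r^2 + 2r + 2v^2 + 2v + 2x^2 + 1).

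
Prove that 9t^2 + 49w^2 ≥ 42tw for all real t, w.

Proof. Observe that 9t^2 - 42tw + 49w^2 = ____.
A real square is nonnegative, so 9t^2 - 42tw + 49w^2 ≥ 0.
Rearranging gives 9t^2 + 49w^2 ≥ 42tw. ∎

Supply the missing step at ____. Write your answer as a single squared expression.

The leading and trailing coefficients are 3^2 and 7^2, and 42 = 2·3·7, so the trinomial is (3t - 7w)^2.
Hence 9t^2 - 42tw + 49w^2 ≥ 0.

(3t - 7w)^2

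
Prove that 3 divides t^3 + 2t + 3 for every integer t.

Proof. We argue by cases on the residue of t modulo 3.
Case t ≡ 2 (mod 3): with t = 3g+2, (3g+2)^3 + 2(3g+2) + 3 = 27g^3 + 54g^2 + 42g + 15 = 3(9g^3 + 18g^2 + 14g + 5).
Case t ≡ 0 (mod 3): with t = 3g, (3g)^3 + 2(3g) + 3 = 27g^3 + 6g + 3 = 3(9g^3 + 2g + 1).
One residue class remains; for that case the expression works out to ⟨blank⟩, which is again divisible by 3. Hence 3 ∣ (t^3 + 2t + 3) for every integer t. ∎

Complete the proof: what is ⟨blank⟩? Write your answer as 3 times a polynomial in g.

The residues treated are {2, 0}, so the missing case is t ≡ 1 (mod 3); write t = 3g+1.
Then (3g+1)^3 + 2(3g+1) + 3 = 27g^3 + 27g^2 + 15g + 6 = 3(9g^3 + 9g^2 + 5g + 2).

3(9g^3 + 9g^2 + 5g + 2)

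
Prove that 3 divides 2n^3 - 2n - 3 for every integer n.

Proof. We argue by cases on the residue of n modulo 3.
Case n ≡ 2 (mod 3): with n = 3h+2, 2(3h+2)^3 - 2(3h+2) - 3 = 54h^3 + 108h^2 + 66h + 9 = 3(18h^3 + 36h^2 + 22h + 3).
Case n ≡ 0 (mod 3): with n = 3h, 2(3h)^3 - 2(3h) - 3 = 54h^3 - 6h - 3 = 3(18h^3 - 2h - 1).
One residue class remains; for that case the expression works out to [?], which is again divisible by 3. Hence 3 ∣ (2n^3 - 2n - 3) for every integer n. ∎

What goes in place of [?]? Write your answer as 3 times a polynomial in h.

3(18h^3 + 18h^2 + 4h - 1)

The residues treated are {2, 0}, so the missing case is n ≡ 1 (mod 3); write n = 3h+1.
Then 2(3h+1)^3 - 2(3h+1) - 3 = 54h^3 + 54h^2 + 12h - 3 = 3(18h^3 + 18h^2 + 4h - 1).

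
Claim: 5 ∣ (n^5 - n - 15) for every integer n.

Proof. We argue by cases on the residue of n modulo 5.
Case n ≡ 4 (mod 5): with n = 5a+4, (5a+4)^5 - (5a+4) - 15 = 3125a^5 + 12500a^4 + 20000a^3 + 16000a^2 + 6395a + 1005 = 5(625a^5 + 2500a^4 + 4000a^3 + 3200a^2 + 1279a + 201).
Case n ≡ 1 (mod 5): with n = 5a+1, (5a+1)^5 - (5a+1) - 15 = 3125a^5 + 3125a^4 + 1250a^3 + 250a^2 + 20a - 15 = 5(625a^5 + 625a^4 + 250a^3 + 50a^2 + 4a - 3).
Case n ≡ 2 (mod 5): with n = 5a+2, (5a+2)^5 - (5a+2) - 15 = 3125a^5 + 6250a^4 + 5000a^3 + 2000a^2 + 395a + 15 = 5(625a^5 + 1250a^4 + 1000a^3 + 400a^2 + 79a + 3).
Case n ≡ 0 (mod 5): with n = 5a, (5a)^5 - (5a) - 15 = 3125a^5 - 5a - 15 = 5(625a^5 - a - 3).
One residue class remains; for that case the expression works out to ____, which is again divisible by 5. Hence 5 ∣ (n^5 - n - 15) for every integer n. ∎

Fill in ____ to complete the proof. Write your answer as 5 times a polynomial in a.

5(625a^5 + 1875a^4 + 2250a^3 + 1350a^2 + 404a + 45)

The residues treated are {4, 1, 2, 0}, so the missing case is n ≡ 3 (mod 5); write n = 5a+3.
Then (5a+3)^5 - (5a+3) - 15 = 3125a^5 + 9375a^4 + 11250a^3 + 6750a^2 + 2020a + 225 = 5(625a^5 + 1875a^4 + 2250a^3 + 1350a^2 + 404a + 45).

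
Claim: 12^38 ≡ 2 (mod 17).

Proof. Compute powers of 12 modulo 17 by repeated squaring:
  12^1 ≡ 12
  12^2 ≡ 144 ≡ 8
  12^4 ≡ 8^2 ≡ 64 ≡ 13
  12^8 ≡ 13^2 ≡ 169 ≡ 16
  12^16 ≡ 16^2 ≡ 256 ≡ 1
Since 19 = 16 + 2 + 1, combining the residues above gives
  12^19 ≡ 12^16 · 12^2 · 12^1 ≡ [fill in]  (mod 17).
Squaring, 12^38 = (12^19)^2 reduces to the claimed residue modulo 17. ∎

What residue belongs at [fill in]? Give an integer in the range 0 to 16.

11

12^16 · 12^2 · 12^1 ≡ 1 · 8 · 12 = 96.
96 mod 17 = 11, so 12^19 ≡ 11 (mod 17).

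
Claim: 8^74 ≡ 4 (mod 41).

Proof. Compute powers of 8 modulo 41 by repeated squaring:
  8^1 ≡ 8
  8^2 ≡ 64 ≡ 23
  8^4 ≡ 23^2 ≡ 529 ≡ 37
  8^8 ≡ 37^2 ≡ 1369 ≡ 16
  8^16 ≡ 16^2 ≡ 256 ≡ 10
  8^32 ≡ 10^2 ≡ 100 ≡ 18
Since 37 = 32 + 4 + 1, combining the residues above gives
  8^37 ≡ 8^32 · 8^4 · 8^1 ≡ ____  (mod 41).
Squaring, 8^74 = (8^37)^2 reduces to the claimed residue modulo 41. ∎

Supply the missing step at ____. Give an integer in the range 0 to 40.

39

Multiply the listed residues: 18 · 37 · 8 = 666 → 5328.
Reducing modulo 41: 5328 = 129·41 + 39, so 8^37 ≡ 39.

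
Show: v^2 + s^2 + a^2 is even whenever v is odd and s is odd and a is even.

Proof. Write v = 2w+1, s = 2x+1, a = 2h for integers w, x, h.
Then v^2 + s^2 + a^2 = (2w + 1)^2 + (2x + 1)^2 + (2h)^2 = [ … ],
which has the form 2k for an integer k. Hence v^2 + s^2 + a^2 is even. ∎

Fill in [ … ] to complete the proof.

(2w + 1)^2 + (2x + 1)^2 + (2h)^2 = 4h^2 + 4w^2 + 4w + 4x^2 + 4x + 2
= 2(2h^2 + 2w^2 + 2w + 2x^2 + 2x + 1).
Since 2h^2 + 2w^2 + 2w + 2x^2 + 2x + 1 is an integer, the sum of squares is of the form 2k for an integer k.

2(2h^2 + 2w^2 + 2w + 2x^2 + 2x + 1)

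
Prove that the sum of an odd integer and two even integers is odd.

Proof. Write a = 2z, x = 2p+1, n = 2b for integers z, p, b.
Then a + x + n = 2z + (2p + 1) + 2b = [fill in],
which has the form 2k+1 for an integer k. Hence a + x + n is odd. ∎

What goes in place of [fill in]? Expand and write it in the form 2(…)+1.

2(b + p + z) + 1

Expanding: 2z + (2p + 1) + 2b = 2b + 2p + 2z + 1.
Every term except the constant is even, so this is 2(b + p + z) + 1,
and b + p + z ∈ ℤ gives the required form.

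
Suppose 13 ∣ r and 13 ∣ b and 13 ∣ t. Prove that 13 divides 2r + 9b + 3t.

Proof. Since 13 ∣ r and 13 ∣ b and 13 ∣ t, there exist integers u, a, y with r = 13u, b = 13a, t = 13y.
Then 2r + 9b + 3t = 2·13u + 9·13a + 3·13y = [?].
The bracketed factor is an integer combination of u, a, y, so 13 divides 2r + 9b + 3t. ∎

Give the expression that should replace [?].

13(9a + 2u + 3y)

Each term has a factor of 13: 2·13u + 9·13a + 3·13y = 13·(9a + 2u + 3y).
Since 9a + 2u + 3y is an integer, 13 ∣ (2r + 9b + 3t).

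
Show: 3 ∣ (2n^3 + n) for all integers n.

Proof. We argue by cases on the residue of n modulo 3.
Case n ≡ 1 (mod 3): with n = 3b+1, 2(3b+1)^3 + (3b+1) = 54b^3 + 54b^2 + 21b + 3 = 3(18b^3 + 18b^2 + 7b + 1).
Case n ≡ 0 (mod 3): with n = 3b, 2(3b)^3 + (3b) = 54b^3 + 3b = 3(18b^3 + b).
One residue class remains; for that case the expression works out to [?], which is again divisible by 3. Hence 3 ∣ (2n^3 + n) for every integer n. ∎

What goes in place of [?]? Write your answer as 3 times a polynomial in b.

The residues treated are {1, 0}, so the missing case is n ≡ 2 (mod 3); write n = 3b+2.
Then 2(3b+2)^3 + (3b+2) = 54b^3 + 108b^2 + 75b + 18 = 3(18b^3 + 36b^2 + 25b + 6).

3(18b^3 + 36b^2 + 25b + 6)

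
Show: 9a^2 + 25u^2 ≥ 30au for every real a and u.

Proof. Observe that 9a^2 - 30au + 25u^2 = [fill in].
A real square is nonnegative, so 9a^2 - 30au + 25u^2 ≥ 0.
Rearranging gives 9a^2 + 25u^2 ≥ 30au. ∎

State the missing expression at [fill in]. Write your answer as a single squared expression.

(3a - 5u)^2

The leading and trailing coefficients are 3^2 and 5^2, and 30 = 2·3·5, so the trinomial is (3a - 5u)^2.
Hence 9a^2 - 30au + 25u^2 ≥ 0.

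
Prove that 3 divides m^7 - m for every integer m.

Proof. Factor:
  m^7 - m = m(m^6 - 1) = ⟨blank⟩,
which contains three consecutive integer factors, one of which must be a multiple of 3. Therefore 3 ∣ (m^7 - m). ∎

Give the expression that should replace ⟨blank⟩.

(m - 1)m(m + 1)(m^4 + m^2 + 1)

m^6 - 1 = (m^2 - 1)(m^4 + m^2 + 1), and m^2 - 1 = (m-1)(m+1).
So m(m^6 - 1) = (m - 1)m(m + 1)(m^4 + m^2 + 1).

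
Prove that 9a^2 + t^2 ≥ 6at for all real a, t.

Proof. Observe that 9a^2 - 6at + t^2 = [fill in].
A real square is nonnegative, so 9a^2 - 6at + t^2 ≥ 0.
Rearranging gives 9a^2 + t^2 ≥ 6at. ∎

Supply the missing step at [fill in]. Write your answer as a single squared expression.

The leading and trailing coefficients are 3^2 and 1^2, and 6 = 2·3·1, so the trinomial is (3a - t)^2.
Hence 9a^2 - 6at + t^2 ≥ 0.

(3a - t)^2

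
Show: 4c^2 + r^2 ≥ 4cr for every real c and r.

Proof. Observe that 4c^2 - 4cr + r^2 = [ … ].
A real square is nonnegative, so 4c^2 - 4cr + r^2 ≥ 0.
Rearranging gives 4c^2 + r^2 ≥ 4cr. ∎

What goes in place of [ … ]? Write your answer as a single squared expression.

(2c - r)^2

The leading and trailing coefficients are 2^2 and 1^2, and 4 = 2·2·1, so the trinomial is (2c - r)^2.
Hence 4c^2 - 4cr + r^2 ≥ 0.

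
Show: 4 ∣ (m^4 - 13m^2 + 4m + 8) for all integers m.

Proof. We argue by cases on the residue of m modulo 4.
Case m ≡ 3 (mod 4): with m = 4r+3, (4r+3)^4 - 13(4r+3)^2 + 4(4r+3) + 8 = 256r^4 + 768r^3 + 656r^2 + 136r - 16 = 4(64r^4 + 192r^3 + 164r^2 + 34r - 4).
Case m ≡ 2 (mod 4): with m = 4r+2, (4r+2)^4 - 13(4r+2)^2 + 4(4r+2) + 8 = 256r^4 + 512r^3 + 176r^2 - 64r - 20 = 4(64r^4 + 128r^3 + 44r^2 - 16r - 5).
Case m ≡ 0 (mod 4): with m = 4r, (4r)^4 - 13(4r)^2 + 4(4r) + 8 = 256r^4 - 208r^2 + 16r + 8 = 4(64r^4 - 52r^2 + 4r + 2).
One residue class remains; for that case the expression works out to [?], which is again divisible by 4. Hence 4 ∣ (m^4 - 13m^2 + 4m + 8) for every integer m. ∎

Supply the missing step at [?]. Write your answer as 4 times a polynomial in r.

4(64r^4 + 64r^3 - 28r^2 - 18r)

The residues treated are {3, 2, 0}, so the missing case is m ≡ 1 (mod 4); write m = 4r+1.
Then (4r+1)^4 - 13(4r+1)^2 + 4(4r+1) + 8 = 256r^4 + 256r^3 - 112r^2 - 72r = 4(64r^4 + 64r^3 - 28r^2 - 18r).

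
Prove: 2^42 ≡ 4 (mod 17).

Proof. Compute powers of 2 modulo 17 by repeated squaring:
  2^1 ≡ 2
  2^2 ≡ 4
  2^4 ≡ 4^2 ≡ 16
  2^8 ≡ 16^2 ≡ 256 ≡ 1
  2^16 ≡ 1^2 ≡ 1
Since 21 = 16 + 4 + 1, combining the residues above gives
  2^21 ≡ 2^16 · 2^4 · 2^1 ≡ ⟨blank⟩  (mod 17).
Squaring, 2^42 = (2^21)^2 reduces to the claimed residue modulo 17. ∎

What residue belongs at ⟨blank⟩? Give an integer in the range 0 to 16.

15

2^16 · 2^4 · 2^1 ≡ 1 · 16 · 2 = 32.
32 mod 17 = 15, so 2^21 ≡ 15 (mod 17).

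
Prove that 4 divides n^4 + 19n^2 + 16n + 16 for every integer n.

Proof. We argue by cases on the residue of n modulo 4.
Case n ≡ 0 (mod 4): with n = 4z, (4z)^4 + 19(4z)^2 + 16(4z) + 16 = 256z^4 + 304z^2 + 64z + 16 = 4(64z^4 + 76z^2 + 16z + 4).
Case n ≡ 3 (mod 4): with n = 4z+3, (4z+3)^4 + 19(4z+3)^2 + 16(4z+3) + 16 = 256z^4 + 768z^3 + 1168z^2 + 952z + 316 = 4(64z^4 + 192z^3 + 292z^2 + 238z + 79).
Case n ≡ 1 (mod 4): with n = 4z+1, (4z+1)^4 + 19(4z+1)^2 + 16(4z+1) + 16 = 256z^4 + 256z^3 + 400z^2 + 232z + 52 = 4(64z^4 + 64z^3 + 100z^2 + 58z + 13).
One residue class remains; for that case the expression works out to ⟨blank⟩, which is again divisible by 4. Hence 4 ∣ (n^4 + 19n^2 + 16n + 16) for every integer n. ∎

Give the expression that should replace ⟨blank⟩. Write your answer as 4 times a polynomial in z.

The residues treated are {0, 3, 1}, so the missing case is n ≡ 2 (mod 4); write n = 4z+2.
Then (4z+2)^4 + 19(4z+2)^2 + 16(4z+2) + 16 = 256z^4 + 512z^3 + 688z^2 + 496z + 140 = 4(64z^4 + 128z^3 + 172z^2 + 124z + 35).

4(64z^4 + 128z^3 + 172z^2 + 124z + 35)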